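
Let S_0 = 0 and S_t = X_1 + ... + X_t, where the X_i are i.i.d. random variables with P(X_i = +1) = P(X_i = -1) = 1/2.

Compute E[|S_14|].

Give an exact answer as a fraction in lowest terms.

Answer: 3003/1024

Derivation:
S_14 takes values m ≡ 0 (mod 2) with |m| ≤ 14; P(S_14=m) = C(14,(14+m)/2)/2^14.
Total paths: 2^14 = 16384
Distribution: P(S=-14)=1/16384, P(S=-12)=14/16384, P(S=-10)=91/16384, P(S=-8)=364/16384, P(S=-6)=1001/16384, P(S=-4)=2002/16384, P(S=-2)=3003/16384, P(S=0)=3432/16384, P(S=2)=3003/16384, P(S=4)=2002/16384, P(S=6)=1001/16384, P(S=8)=364/16384, P(S=10)=91/16384, P(S=12)=14/16384, P(S=14)=1/16384
E[|S_14|] = Σ_m |m|·P(S_14=m) = 48048/16384 = 3003/1024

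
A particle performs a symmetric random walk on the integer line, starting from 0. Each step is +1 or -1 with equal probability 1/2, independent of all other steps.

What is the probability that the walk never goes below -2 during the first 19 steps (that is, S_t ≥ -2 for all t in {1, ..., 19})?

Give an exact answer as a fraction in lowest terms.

Let f(t,s) = #length-t paths at position s with S_1..S_t all ≥ -2.
f(t,s) = f(t-1,s-1) + f(t-1,s+1) for s ≥ -2; f(t,s) = 0 for s < -2.
t=0: f(0,0)=1
t=1: f(1,-1)=1 f(1,1)=1
t=2: f(2,-2)=1 f(2,0)=2 f(2,2)=1
t=3: f(3,-1)=3 f(3,1)=3 f(3,3)=1
t=4: f(4,-2)=3 f(4,0)=6 f(4,2)=4 f(4,4)=1
t=5: f(5,-1)=9 f(5,1)=10 f(5,3)=5 f(5,5)=1
t=6: f(6,-2)=9 f(6,0)=19 f(6,2)=15 f(6,4)=6 f(6,6)=1
t=7: f(7,-1)=28 f(7,1)=34 f(7,3)=21 f(7,5)=7 f(7,7)=1
t=8: f(8,-2)=28 f(8,0)=62 f(8,2)=55 f(8,4)=28 f(8,6)=8 f(8,8)=1
t=9: f(9,-1)=90 f(9,1)=117 f(9,3)=83 f(9,5)=36 f(9,7)=9 f(9,9)=1
t=10: f(10,-2)=90 f(10,0)=207 f(10,2)=200 f(10,4)=119 f(10,6)=45 f(10,8)=10 f(10,10)=1
t=11: f(11,-1)=297 f(11,1)=407 f(11,3)=319 f(11,5)=164 f(11,7)=55 f(11,9)=11 f(11,11)=1
t=12: f(12,-2)=297 f(12,0)=704 f(12,2)=726 f(12,4)=483 f(12,6)=219 f(12,8)=66 f(12,10)=12 f(12,12)=1
t=13: f(13,-1)=1001 f(13,1)=1430 f(13,3)=1209 f(13,5)=702 f(13,7)=285 f(13,9)=78 f(13,11)=13 f(13,13)=1
t=14: f(14,-2)=1001 f(14,0)=2431 f(14,2)=2639 f(14,4)=1911 f(14,6)=987 f(14,8)=363 f(14,10)=91 f(14,12)=14 f(14,14)=1
t=15: f(15,-1)=3432 f(15,1)=5070 f(15,3)=4550 f(15,5)=2898 f(15,7)=1350 f(15,9)=454 f(15,11)=105 f(15,13)=15 f(15,15)=1
t=16: f(16,-2)=3432 f(16,0)=8502 f(16,2)=9620 f(16,4)=7448 f(16,6)=4248 f(16,8)=1804 f(16,10)=559 f(16,12)=120 f(16,14)=16 f(16,16)=1
t=17: f(17,-1)=11934 f(17,1)=18122 f(17,3)=17068 f(17,5)=11696 f(17,7)=6052 f(17,9)=2363 f(17,11)=679 f(17,13)=136 f(17,15)=17 f(17,17)=1
t=18: f(18,-2)=11934 f(18,0)=30056 f(18,2)=35190 f(18,4)=28764 f(18,6)=17748 f(18,8)=8415 f(18,10)=3042 f(18,12)=815 f(18,14)=153 f(18,16)=18 f(18,18)=1
t=19: f(19,-1)=41990 f(19,1)=65246 f(19,3)=63954 f(19,5)=46512 f(19,7)=26163 f(19,9)=11457 f(19,11)=3857 f(19,13)=968 f(19,15)=171 f(19,17)=19 f(19,19)=1
Σ_s f(19,s) = 260338
P = 260338/524288 = 130169/262144

Answer: 130169/262144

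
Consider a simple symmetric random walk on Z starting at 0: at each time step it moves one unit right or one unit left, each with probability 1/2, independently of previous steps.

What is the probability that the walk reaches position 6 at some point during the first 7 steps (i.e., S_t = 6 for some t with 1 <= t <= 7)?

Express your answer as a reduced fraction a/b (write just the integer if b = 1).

Answer: 1/64

Derivation:
Count via complement. Let g(t,s) = #length-t paths at position s with S_1..S_t all ≠ 6.
g(t,s) = g(t-1,s-1) + g(t-1,s+1) for s ≠ 6; g(t,6) = 0.
t=0: g(0,0)=1
t=1: g(1,-1)=1 g(1,1)=1
t=2: g(2,-2)=1 g(2,0)=2 g(2,2)=1
t=3: g(3,-3)=1 g(3,-1)=3 g(3,1)=3 g(3,3)=1
t=4: g(4,-4)=1 g(4,-2)=4 g(4,0)=6 g(4,2)=4 g(4,4)=1
t=5: g(5,-5)=1 g(5,-3)=5 g(5,-1)=10 g(5,1)=10 g(5,3)=5 g(5,5)=1
t=6: g(6,-6)=1 g(6,-4)=6 g(6,-2)=15 g(6,0)=20 g(6,2)=15 g(6,4)=6
t=7: g(7,-7)=1 g(7,-5)=7 g(7,-3)=21 g(7,-1)=35 g(7,1)=35 g(7,3)=21 g(7,5)=6
Paths never hitting 6: Σ_s g(7,s) = 126
Paths hitting 6: 2^7 - 126 = 2
P = 2/128 = 1/64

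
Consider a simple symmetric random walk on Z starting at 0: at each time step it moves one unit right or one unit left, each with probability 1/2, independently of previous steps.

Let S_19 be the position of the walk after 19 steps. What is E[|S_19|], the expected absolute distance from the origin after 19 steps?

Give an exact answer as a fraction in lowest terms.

Answer: 230945/65536

Derivation:
S_19 takes values m ≡ 1 (mod 2) with |m| ≤ 19; P(S_19=m) = C(19,(19+m)/2)/2^19.
Total paths: 2^19 = 524288
Distribution: P(S=-19)=1/524288, P(S=-17)=19/524288, P(S=-15)=171/524288, P(S=-13)=969/524288, P(S=-11)=3876/524288, P(S=-9)=11628/524288, P(S=-7)=27132/524288, P(S=-5)=50388/524288, P(S=-3)=75582/524288, P(S=-1)=92378/524288, P(S=1)=92378/524288, P(S=3)=75582/524288, P(S=5)=50388/524288, P(S=7)=27132/524288, P(S=9)=11628/524288, P(S=11)=3876/524288, P(S=13)=969/524288, P(S=15)=171/524288, P(S=17)=19/524288, P(S=19)=1/524288
E[|S_19|] = Σ_m |m|·P(S_19=m) = 1847560/524288 = 230945/65536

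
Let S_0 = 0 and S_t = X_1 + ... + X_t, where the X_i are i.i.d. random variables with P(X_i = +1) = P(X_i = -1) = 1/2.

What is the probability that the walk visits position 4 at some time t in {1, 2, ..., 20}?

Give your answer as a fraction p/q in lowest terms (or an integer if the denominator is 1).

Answer: 200965/524288

Derivation:
Count via complement. Let g(t,s) = #length-t paths at position s with S_1..S_t all ≠ 4.
g(t,s) = g(t-1,s-1) + g(t-1,s+1) for s ≠ 4; g(t,4) = 0.
t=0: g(0,0)=1
t=1: g(1,-1)=1 g(1,1)=1
t=2: g(2,-2)=1 g(2,0)=2 g(2,2)=1
t=3: g(3,-3)=1 g(3,-1)=3 g(3,1)=3 g(3,3)=1
t=4: g(4,-4)=1 g(4,-2)=4 g(4,0)=6 g(4,2)=4
t=5: g(5,-5)=1 g(5,-3)=5 g(5,-1)=10 g(5,1)=10 g(5,3)=4
t=6: g(6,-6)=1 g(6,-4)=6 g(6,-2)=15 g(6,0)=20 g(6,2)=14
t=7: g(7,-7)=1 g(7,-5)=7 g(7,-3)=21 g(7,-1)=35 g(7,1)=34 g(7,3)=14
t=8: g(8,-8)=1 g(8,-6)=8 g(8,-4)=28 g(8,-2)=56 g(8,0)=69 g(8,2)=48
t=9: g(9,-9)=1 g(9,-7)=9 g(9,-5)=36 g(9,-3)=84 g(9,-1)=125 g(9,1)=117 g(9,3)=48
t=10: g(10,-10)=1 g(10,-8)=10 g(10,-6)=45 g(10,-4)=120 g(10,-2)=209 g(10,0)=242 g(10,2)=165
t=11: g(11,-11)=1 g(11,-9)=11 g(11,-7)=55 g(11,-5)=165 g(11,-3)=329 g(11,-1)=451 g(11,1)=407 g(11,3)=165
t=12: g(12,-12)=1 g(12,-10)=12 g(12,-8)=66 g(12,-6)=220 g(12,-4)=494 g(12,-2)=780 g(12,0)=858 g(12,2)=572
t=13: g(13,-13)=1 g(13,-11)=13 g(13,-9)=78 g(13,-7)=286 g(13,-5)=714 g(13,-3)=1274 g(13,-1)=1638 g(13,1)=1430 g(13,3)=572
t=14: g(14,-14)=1 g(14,-12)=14 g(14,-10)=91 g(14,-8)=364 g(14,-6)=1000 g(14,-4)=1988 g(14,-2)=2912 g(14,0)=3068 g(14,2)=2002
t=15: g(15,-15)=1 g(15,-13)=15 g(15,-11)=105 g(15,-9)=455 g(15,-7)=1364 g(15,-5)=2988 g(15,-3)=4900 g(15,-1)=5980 g(15,1)=5070 g(15,3)=2002
t=16: g(16,-16)=1 g(16,-14)=16 g(16,-12)=120 g(16,-10)=560 g(16,-8)=1819 g(16,-6)=4352 g(16,-4)=7888 g(16,-2)=10880 g(16,0)=11050 g(16,2)=7072
t=17: g(17,-17)=1 g(17,-15)=17 g(17,-13)=136 g(17,-11)=680 g(17,-9)=2379 g(17,-7)=6171 g(17,-5)=12240 g(17,-3)=18768 g(17,-1)=21930 g(17,1)=18122 g(17,3)=7072
t=18: g(18,-18)=1 g(18,-16)=18 g(18,-14)=153 g(18,-12)=816 g(18,-10)=3059 g(18,-8)=8550 g(18,-6)=18411 g(18,-4)=31008 g(18,-2)=40698 g(18,0)=40052 g(18,2)=25194
t=19: g(19,-19)=1 g(19,-17)=19 g(19,-15)=171 g(19,-13)=969 g(19,-11)=3875 g(19,-9)=11609 g(19,-7)=26961 g(19,-5)=49419 g(19,-3)=71706 g(19,-1)=80750 g(19,1)=65246 g(19,3)=25194
t=20: g(20,-20)=1 g(20,-18)=20 g(20,-16)=190 g(20,-14)=1140 g(20,-12)=4844 g(20,-10)=15484 g(20,-8)=38570 g(20,-6)=76380 g(20,-4)=121125 g(20,-2)=152456 g(20,0)=145996 g(20,2)=90440
Paths never hitting 4: Σ_s g(20,s) = 646646
Paths hitting 4: 2^20 - 646646 = 401930
P = 401930/1048576 = 200965/524288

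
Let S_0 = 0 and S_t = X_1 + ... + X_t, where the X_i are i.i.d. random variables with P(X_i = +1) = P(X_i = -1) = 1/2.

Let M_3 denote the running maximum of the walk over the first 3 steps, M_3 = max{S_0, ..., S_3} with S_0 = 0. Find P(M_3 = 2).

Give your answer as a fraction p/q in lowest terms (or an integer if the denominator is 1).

Answer: 1/8

Derivation:
Let M_3 = max(S_0,...,S_3). Use the reflection principle: for j ≥ 1, #{paths with M_3 ≥ j} = #{S_3 ≥ j} + #{S_3 ≥ j+1}.
By reflection, #{M_3 ≥ 2} = #{S_3 ≥ 2} + #{S_3 ≥ 3} = 1 + 1 = 2.
#{M_3 ≥ 3} = #{S_3 ≥ 3} + #{S_3 ≥ 4} = 1 + 0 = 1.
#{M_3 = 2} = 2 - 1 = 1.
P(M_3 = 2) = 1/8 = 1/8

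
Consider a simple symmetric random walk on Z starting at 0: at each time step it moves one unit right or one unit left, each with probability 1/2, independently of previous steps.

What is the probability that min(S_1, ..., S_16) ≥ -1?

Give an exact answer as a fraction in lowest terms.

Answer: 12155/32768

Derivation:
Let f(t,s) = #length-t paths at position s with S_1..S_t all ≥ -1.
f(t,s) = f(t-1,s-1) + f(t-1,s+1) for s ≥ -1; f(t,s) = 0 for s < -1.
t=0: f(0,0)=1
t=1: f(1,-1)=1 f(1,1)=1
t=2: f(2,0)=2 f(2,2)=1
t=3: f(3,-1)=2 f(3,1)=3 f(3,3)=1
t=4: f(4,0)=5 f(4,2)=4 f(4,4)=1
t=5: f(5,-1)=5 f(5,1)=9 f(5,3)=5 f(5,5)=1
t=6: f(6,0)=14 f(6,2)=14 f(6,4)=6 f(6,6)=1
t=7: f(7,-1)=14 f(7,1)=28 f(7,3)=20 f(7,5)=7 f(7,7)=1
t=8: f(8,0)=42 f(8,2)=48 f(8,4)=27 f(8,6)=8 f(8,8)=1
t=9: f(9,-1)=42 f(9,1)=90 f(9,3)=75 f(9,5)=35 f(9,7)=9 f(9,9)=1
t=10: f(10,0)=132 f(10,2)=165 f(10,4)=110 f(10,6)=44 f(10,8)=10 f(10,10)=1
t=11: f(11,-1)=132 f(11,1)=297 f(11,3)=275 f(11,5)=154 f(11,7)=54 f(11,9)=11 f(11,11)=1
t=12: f(12,0)=429 f(12,2)=572 f(12,4)=429 f(12,6)=208 f(12,8)=65 f(12,10)=12 f(12,12)=1
t=13: f(13,-1)=429 f(13,1)=1001 f(13,3)=1001 f(13,5)=637 f(13,7)=273 f(13,9)=77 f(13,11)=13 f(13,13)=1
t=14: f(14,0)=1430 f(14,2)=2002 f(14,4)=1638 f(14,6)=910 f(14,8)=350 f(14,10)=90 f(14,12)=14 f(14,14)=1
t=15: f(15,-1)=1430 f(15,1)=3432 f(15,3)=3640 f(15,5)=2548 f(15,7)=1260 f(15,9)=440 f(15,11)=104 f(15,13)=15 f(15,15)=1
t=16: f(16,0)=4862 f(16,2)=7072 f(16,4)=6188 f(16,6)=3808 f(16,8)=1700 f(16,10)=544 f(16,12)=119 f(16,14)=16 f(16,16)=1
Σ_s f(16,s) = 24310
P = 24310/65536 = 12155/32768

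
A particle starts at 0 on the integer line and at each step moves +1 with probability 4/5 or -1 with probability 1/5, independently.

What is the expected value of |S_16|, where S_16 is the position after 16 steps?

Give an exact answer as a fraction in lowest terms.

Answer: 1465917781392/152587890625

Derivation:
S_16 takes values m ≡ 0 (mod 2) with |m| ≤ 16; P(S_16=m) = C(16,(16+m)/2) · (4/5)^((16+m)/2) · (1/5)^((16-m)/2).
Distribution: P(S=-16)=1/152587890625, P(S=-14)=64/152587890625, P(S=-12)=384/30517578125, P(S=-10)=7168/30517578125, P(S=-8)=93184/30517578125, P(S=-6)=4472832/152587890625, P(S=-4)=32800768/152587890625, P(S=-2)=37486592/30517578125, P(S=0)=168689664/30517578125, P(S=2)=599785472/30517578125, P(S=4)=8396996608/152587890625, P(S=6)=18320719872/152587890625, P(S=8)=6106906624/30517578125, P(S=10)=7516192768/30517578125, P(S=12)=6442450944/30517578125, P(S=14)=17179869184/152587890625, P(S=16)=4294967296/152587890625
E[|S_16|] = Σ_m |m|·P(S_16=m) = 1465917781392/152587890625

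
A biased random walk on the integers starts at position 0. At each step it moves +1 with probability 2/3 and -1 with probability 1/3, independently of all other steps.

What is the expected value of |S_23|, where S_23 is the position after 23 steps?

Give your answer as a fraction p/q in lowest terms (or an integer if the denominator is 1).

S_23 takes values m ≡ 1 (mod 2) with |m| ≤ 23; P(S_23=m) = C(23,(23+m)/2) · (2/3)^((23+m)/2) · (1/3)^((23-m)/2).
Distribution: P(S=-23)=1/94143178827, P(S=-21)=46/94143178827, P(S=-19)=1012/94143178827, P(S=-17)=14168/94143178827, P(S=-15)=141680/94143178827, P(S=-13)=1076768/94143178827, P(S=-11)=2153536/31381059609, P(S=-9)=10460032/31381059609, P(S=-7)=41840128/31381059609, P(S=-5)=418401280/94143178827, P(S=-3)=1171523584/94143178827, P(S=-1)=2769055744/94143178827, P(S=1)=5538111488/94143178827, P(S=3)=9372188672/94143178827, P(S=5)=13388840960/94143178827, P(S=7)=5355536384/31381059609, P(S=9)=5355536384/31381059609, P(S=11)=4410441728/31381059609, P(S=13)=8820883456/94143178827, P(S=15)=4642570240/94143178827, P(S=17)=1857028096/94143178827, P(S=19)=530579456/94143178827, P(S=21)=96468992/94143178827, P(S=23)=8388608/94143178827
E[|S_23|] = Σ_m |m|·P(S_23=m) = 247004221931/31381059609

Answer: 247004221931/31381059609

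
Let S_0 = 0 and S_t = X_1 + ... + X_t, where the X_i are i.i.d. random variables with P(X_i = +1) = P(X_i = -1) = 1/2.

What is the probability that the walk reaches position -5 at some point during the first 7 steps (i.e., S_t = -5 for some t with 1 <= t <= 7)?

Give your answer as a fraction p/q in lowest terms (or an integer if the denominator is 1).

Count via complement. Let g(t,s) = #length-t paths at position s with S_1..S_t all ≠ -5.
g(t,s) = g(t-1,s-1) + g(t-1,s+1) for s ≠ -5; g(t,-5) = 0.
t=0: g(0,0)=1
t=1: g(1,-1)=1 g(1,1)=1
t=2: g(2,-2)=1 g(2,0)=2 g(2,2)=1
t=3: g(3,-3)=1 g(3,-1)=3 g(3,1)=3 g(3,3)=1
t=4: g(4,-4)=1 g(4,-2)=4 g(4,0)=6 g(4,2)=4 g(4,4)=1
t=5: g(5,-3)=5 g(5,-1)=10 g(5,1)=10 g(5,3)=5 g(5,5)=1
t=6: g(6,-4)=5 g(6,-2)=15 g(6,0)=20 g(6,2)=15 g(6,4)=6 g(6,6)=1
t=7: g(7,-3)=20 g(7,-1)=35 g(7,1)=35 g(7,3)=21 g(7,5)=7 g(7,7)=1
Paths never hitting -5: Σ_s g(7,s) = 119
Paths hitting -5: 2^7 - 119 = 9
P = 9/128 = 9/128

Answer: 9/128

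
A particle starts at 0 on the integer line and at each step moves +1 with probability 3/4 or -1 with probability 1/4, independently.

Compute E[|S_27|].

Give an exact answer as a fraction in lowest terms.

S_27 takes values m ≡ 1 (mod 2) with |m| ≤ 27; P(S_27=m) = C(27,(27+m)/2) · (3/4)^((27+m)/2) · (1/4)^((27-m)/2).
Distribution: P(S=-27)=1/18014398509481984, P(S=-25)=81/18014398509481984, P(S=-23)=3159/18014398509481984, P(S=-21)=78975/18014398509481984, P(S=-19)=710775/9007199254740992, P(S=-17)=9808695/9007199254740992, P(S=-15)=107895645/9007199254740992, P(S=-13)=971060805/9007199254740992, P(S=-11)=14565912075/18014398509481984, P(S=-9)=92250776475/18014398509481984, P(S=-7)=498154192965/18014398509481984, P(S=-5)=2309623985565/18014398509481984, P(S=-3)=2309623985565/4503599627370496, P(S=-1)=7994852257725/4503599627370496, P(S=1)=23984556773175/4503599627370496, P(S=3)=62359847610255/4503599627370496, P(S=5)=561238628492295/18014398509481984, P(S=7)=1089463220014455/18014398509481984, P(S=9)=1815772033357425/18014398509481984, P(S=11)=2580307626350025/18014398509481984, P(S=13)=1548184575810015/9007199254740992, P(S=15)=1548184575810015/9007199254740992, P(S=17)=1266696471117285/9007199254740992, P(S=19)=826106394206925/9007199254740992, P(S=21)=826106394206925/18014398509481984, P(S=23)=297398301914493/18014398509481984, P(S=25)=68630377364883/18014398509481984, P(S=27)=7625597484987/18014398509481984
E[|S_27|] = Σ_m |m|·P(S_27=m) = 7604558710240581/562949953421312

Answer: 7604558710240581/562949953421312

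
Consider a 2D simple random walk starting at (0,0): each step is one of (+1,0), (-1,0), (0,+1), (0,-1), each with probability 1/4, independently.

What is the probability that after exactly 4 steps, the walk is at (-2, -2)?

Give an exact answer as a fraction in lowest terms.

Answer: 3/128

Derivation:
Let h be the number of horizontal steps (so 4-h are vertical). To end at (-2,-2) need (h-2)/2 right-steps and ((4-h)-2)/2 up-steps.
Sum over h with 2 ≤ h ≤ 2, h ≡ 0 (mod 2), 4-h ≡ 0 (mod 2):
h=2: C(4,2)·C(2,0)·C(2,0) = 6·1·1 = 6
Total favorable: 6
Total paths: 4^4 = 256
P = 6/256 = 3/128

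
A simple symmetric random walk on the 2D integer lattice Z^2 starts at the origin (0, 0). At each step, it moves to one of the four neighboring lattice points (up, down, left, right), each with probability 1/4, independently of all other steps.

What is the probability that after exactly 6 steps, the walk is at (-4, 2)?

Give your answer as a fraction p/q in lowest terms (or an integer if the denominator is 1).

Let h be the number of horizontal steps (so 6-h are vertical). To end at (-4,2) need (h-4)/2 right-steps and ((6-h)+2)/2 up-steps.
Sum over h with 4 ≤ h ≤ 4, h ≡ 0 (mod 2), 6-h ≡ 0 (mod 2):
h=4: C(6,4)·C(4,0)·C(2,2) = 15·1·1 = 15
Total favorable: 15
Total paths: 4^6 = 4096
P = 15/4096 = 15/4096

Answer: 15/4096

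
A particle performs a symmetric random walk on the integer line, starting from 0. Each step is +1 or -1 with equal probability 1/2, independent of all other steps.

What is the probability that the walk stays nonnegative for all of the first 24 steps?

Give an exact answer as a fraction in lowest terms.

Answer: 676039/4194304

Derivation:
Let f(t,s) = #length-t paths at position s with S_1..S_t all ≥ 0.
f(t,s) = f(t-1,s-1) + f(t-1,s+1) for s ≥ 0; f(t,s) = 0 for s < 0.
t=0: f(0,0)=1
t=1: f(1,1)=1
t=2: f(2,0)=1 f(2,2)=1
t=3: f(3,1)=2 f(3,3)=1
t=4: f(4,0)=2 f(4,2)=3 f(4,4)=1
t=5: f(5,1)=5 f(5,3)=4 f(5,5)=1
t=6: f(6,0)=5 f(6,2)=9 f(6,4)=5 f(6,6)=1
t=7: f(7,1)=14 f(7,3)=14 f(7,5)=6 f(7,7)=1
t=8: f(8,0)=14 f(8,2)=28 f(8,4)=20 f(8,6)=7 f(8,8)=1
t=9: f(9,1)=42 f(9,3)=48 f(9,5)=27 f(9,7)=8 f(9,9)=1
t=10: f(10,0)=42 f(10,2)=90 f(10,4)=75 f(10,6)=35 f(10,8)=9 f(10,10)=1
t=11: f(11,1)=132 f(11,3)=165 f(11,5)=110 f(11,7)=44 f(11,9)=10 f(11,11)=1
t=12: f(12,0)=132 f(12,2)=297 f(12,4)=275 f(12,6)=154 f(12,8)=54 f(12,10)=11 f(12,12)=1
t=13: f(13,1)=429 f(13,3)=572 f(13,5)=429 f(13,7)=208 f(13,9)=65 f(13,11)=12 f(13,13)=1
t=14: f(14,0)=429 f(14,2)=1001 f(14,4)=1001 f(14,6)=637 f(14,8)=273 f(14,10)=77 f(14,12)=13 f(14,14)=1
t=15: f(15,1)=1430 f(15,3)=2002 f(15,5)=1638 f(15,7)=910 f(15,9)=350 f(15,11)=90 f(15,13)=14 f(15,15)=1
t=16: f(16,0)=1430 f(16,2)=3432 f(16,4)=3640 f(16,6)=2548 f(16,8)=1260 f(16,10)=440 f(16,12)=104 f(16,14)=15 f(16,16)=1
t=17: f(17,1)=4862 f(17,3)=7072 f(17,5)=6188 f(17,7)=3808 f(17,9)=1700 f(17,11)=544 f(17,13)=119 f(17,15)=16 f(17,17)=1
t=18: f(18,0)=4862 f(18,2)=11934 f(18,4)=13260 f(18,6)=9996 f(18,8)=5508 f(18,10)=2244 f(18,12)=663 f(18,14)=135 f(18,16)=17 f(18,18)=1
t=19: f(19,1)=16796 f(19,3)=25194 f(19,5)=23256 f(19,7)=15504 f(19,9)=7752 f(19,11)=2907 f(19,13)=798 f(19,15)=152 f(19,17)=18 f(19,19)=1
t=20: f(20,0)=16796 f(20,2)=41990 f(20,4)=48450 f(20,6)=38760 f(20,8)=23256 f(20,10)=10659 f(20,12)=3705 f(20,14)=950 f(20,16)=170 f(20,18)=19 f(20,20)=1
t=21: f(21,1)=58786 f(21,3)=90440 f(21,5)=87210 f(21,7)=62016 f(21,9)=33915 f(21,11)=14364 f(21,13)=4655 f(21,15)=1120 f(21,17)=189 f(21,19)=20 f(21,21)=1
t=22: f(22,0)=58786 f(22,2)=149226 f(22,4)=177650 f(22,6)=149226 f(22,8)=95931 f(22,10)=48279 f(22,12)=19019 f(22,14)=5775 f(22,16)=1309 f(22,18)=209 f(22,20)=21 f(22,22)=1
t=23: f(23,1)=208012 f(23,3)=326876 f(23,5)=326876 f(23,7)=245157 f(23,9)=144210 f(23,11)=67298 f(23,13)=24794 f(23,15)=7084 f(23,17)=1518 f(23,19)=230 f(23,21)=22 f(23,23)=1
t=24: f(24,0)=208012 f(24,2)=534888 f(24,4)=653752 f(24,6)=572033 f(24,8)=389367 f(24,10)=211508 f(24,12)=92092 f(24,14)=31878 f(24,16)=8602 f(24,18)=1748 f(24,20)=252 f(24,22)=23 f(24,24)=1
Σ_s f(24,s) = 2704156
P = 2704156/16777216 = 676039/4194304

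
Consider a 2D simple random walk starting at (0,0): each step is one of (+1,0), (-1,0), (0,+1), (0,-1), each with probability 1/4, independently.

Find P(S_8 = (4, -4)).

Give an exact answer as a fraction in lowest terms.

Answer: 35/32768

Derivation:
Let h be the number of horizontal steps (so 8-h are vertical). To end at (4,-4) need (h+4)/2 right-steps and ((8-h)-4)/2 up-steps.
Sum over h with 4 ≤ h ≤ 4, h ≡ 0 (mod 2), 8-h ≡ 0 (mod 2):
h=4: C(8,4)·C(4,4)·C(4,0) = 70·1·1 = 70
Total favorable: 70
Total paths: 4^8 = 65536
P = 70/65536 = 35/32768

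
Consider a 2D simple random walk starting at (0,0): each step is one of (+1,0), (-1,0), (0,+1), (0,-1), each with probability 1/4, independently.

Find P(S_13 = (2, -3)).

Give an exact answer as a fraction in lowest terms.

Let h be the number of horizontal steps (so 13-h are vertical). To end at (2,-3) need (h+2)/2 right-steps and ((13-h)-3)/2 up-steps.
Sum over h with 2 ≤ h ≤ 10, h ≡ 0 (mod 2), 13-h ≡ 1 (mod 2):
h=2: C(13,2)·C(2,2)·C(11,4) = 78·1·330 = 25740
h=4: C(13,4)·C(4,3)·C(9,3) = 715·4·84 = 240240
h=6: C(13,6)·C(6,4)·C(7,2) = 1716·15·21 = 540540
h=8: C(13,8)·C(8,5)·C(5,1) = 1287·56·5 = 360360
h=10: C(13,10)·C(10,6)·C(3,0) = 286·210·1 = 60060
Total favorable: 1226940
Total paths: 4^13 = 67108864
P = 1226940/67108864 = 306735/16777216

Answer: 306735/16777216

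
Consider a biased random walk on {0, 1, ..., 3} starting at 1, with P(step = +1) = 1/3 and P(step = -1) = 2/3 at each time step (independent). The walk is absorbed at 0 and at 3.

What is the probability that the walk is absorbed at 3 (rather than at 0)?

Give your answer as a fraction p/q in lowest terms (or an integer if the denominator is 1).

Answer: 1/7

Derivation:
Biased walk: p = 1/3, q = 2/3, r = q/p = 2
Gambler's ruin: P(hit 3 before 0 | start at 1) = (1 - r^a)/(1 - r^N)
r^1 = 2; r^3 = 8
P = (1 - 2) / (1 - 8) = -1 / -7 = 1/7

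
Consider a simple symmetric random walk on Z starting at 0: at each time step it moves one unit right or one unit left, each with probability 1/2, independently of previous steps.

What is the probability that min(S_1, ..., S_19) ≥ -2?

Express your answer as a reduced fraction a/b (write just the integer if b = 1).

Let f(t,s) = #length-t paths at position s with S_1..S_t all ≥ -2.
f(t,s) = f(t-1,s-1) + f(t-1,s+1) for s ≥ -2; f(t,s) = 0 for s < -2.
t=0: f(0,0)=1
t=1: f(1,-1)=1 f(1,1)=1
t=2: f(2,-2)=1 f(2,0)=2 f(2,2)=1
t=3: f(3,-1)=3 f(3,1)=3 f(3,3)=1
t=4: f(4,-2)=3 f(4,0)=6 f(4,2)=4 f(4,4)=1
t=5: f(5,-1)=9 f(5,1)=10 f(5,3)=5 f(5,5)=1
t=6: f(6,-2)=9 f(6,0)=19 f(6,2)=15 f(6,4)=6 f(6,6)=1
t=7: f(7,-1)=28 f(7,1)=34 f(7,3)=21 f(7,5)=7 f(7,7)=1
t=8: f(8,-2)=28 f(8,0)=62 f(8,2)=55 f(8,4)=28 f(8,6)=8 f(8,8)=1
t=9: f(9,-1)=90 f(9,1)=117 f(9,3)=83 f(9,5)=36 f(9,7)=9 f(9,9)=1
t=10: f(10,-2)=90 f(10,0)=207 f(10,2)=200 f(10,4)=119 f(10,6)=45 f(10,8)=10 f(10,10)=1
t=11: f(11,-1)=297 f(11,1)=407 f(11,3)=319 f(11,5)=164 f(11,7)=55 f(11,9)=11 f(11,11)=1
t=12: f(12,-2)=297 f(12,0)=704 f(12,2)=726 f(12,4)=483 f(12,6)=219 f(12,8)=66 f(12,10)=12 f(12,12)=1
t=13: f(13,-1)=1001 f(13,1)=1430 f(13,3)=1209 f(13,5)=702 f(13,7)=285 f(13,9)=78 f(13,11)=13 f(13,13)=1
t=14: f(14,-2)=1001 f(14,0)=2431 f(14,2)=2639 f(14,4)=1911 f(14,6)=987 f(14,8)=363 f(14,10)=91 f(14,12)=14 f(14,14)=1
t=15: f(15,-1)=3432 f(15,1)=5070 f(15,3)=4550 f(15,5)=2898 f(15,7)=1350 f(15,9)=454 f(15,11)=105 f(15,13)=15 f(15,15)=1
t=16: f(16,-2)=3432 f(16,0)=8502 f(16,2)=9620 f(16,4)=7448 f(16,6)=4248 f(16,8)=1804 f(16,10)=559 f(16,12)=120 f(16,14)=16 f(16,16)=1
t=17: f(17,-1)=11934 f(17,1)=18122 f(17,3)=17068 f(17,5)=11696 f(17,7)=6052 f(17,9)=2363 f(17,11)=679 f(17,13)=136 f(17,15)=17 f(17,17)=1
t=18: f(18,-2)=11934 f(18,0)=30056 f(18,2)=35190 f(18,4)=28764 f(18,6)=17748 f(18,8)=8415 f(18,10)=3042 f(18,12)=815 f(18,14)=153 f(18,16)=18 f(18,18)=1
t=19: f(19,-1)=41990 f(19,1)=65246 f(19,3)=63954 f(19,5)=46512 f(19,7)=26163 f(19,9)=11457 f(19,11)=3857 f(19,13)=968 f(19,15)=171 f(19,17)=19 f(19,19)=1
Σ_s f(19,s) = 260338
P = 260338/524288 = 130169/262144

Answer: 130169/262144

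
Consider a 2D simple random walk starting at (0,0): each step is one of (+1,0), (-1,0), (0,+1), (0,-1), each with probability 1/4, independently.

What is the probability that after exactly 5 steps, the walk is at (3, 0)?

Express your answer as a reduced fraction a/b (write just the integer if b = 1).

Answer: 25/1024

Derivation:
Let h be the number of horizontal steps (so 5-h are vertical). To end at (3,0) need (h+3)/2 right-steps and ((5-h)+0)/2 up-steps.
Sum over h with 3 ≤ h ≤ 5, h ≡ 1 (mod 2), 5-h ≡ 0 (mod 2):
h=3: C(5,3)·C(3,3)·C(2,1) = 10·1·2 = 20
h=5: C(5,5)·C(5,4)·C(0,0) = 1·5·1 = 5
Total favorable: 25
Total paths: 4^5 = 1024
P = 25/1024 = 25/1024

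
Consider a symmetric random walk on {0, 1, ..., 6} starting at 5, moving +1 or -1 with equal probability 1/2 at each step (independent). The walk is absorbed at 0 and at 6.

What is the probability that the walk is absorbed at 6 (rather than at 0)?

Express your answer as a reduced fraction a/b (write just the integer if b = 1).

Answer: 5/6

Derivation:
Symmetric walk (p = 1/2): the harmonic-function argument gives P(hit 6 before 0 | start at 5) = a/N.
P = 5/6 = 5/6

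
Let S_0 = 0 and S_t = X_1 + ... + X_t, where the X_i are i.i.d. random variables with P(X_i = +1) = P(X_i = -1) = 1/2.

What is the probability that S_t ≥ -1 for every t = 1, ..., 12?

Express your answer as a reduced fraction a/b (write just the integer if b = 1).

Answer: 429/1024

Derivation:
Let f(t,s) = #length-t paths at position s with S_1..S_t all ≥ -1.
f(t,s) = f(t-1,s-1) + f(t-1,s+1) for s ≥ -1; f(t,s) = 0 for s < -1.
t=0: f(0,0)=1
t=1: f(1,-1)=1 f(1,1)=1
t=2: f(2,0)=2 f(2,2)=1
t=3: f(3,-1)=2 f(3,1)=3 f(3,3)=1
t=4: f(4,0)=5 f(4,2)=4 f(4,4)=1
t=5: f(5,-1)=5 f(5,1)=9 f(5,3)=5 f(5,5)=1
t=6: f(6,0)=14 f(6,2)=14 f(6,4)=6 f(6,6)=1
t=7: f(7,-1)=14 f(7,1)=28 f(7,3)=20 f(7,5)=7 f(7,7)=1
t=8: f(8,0)=42 f(8,2)=48 f(8,4)=27 f(8,6)=8 f(8,8)=1
t=9: f(9,-1)=42 f(9,1)=90 f(9,3)=75 f(9,5)=35 f(9,7)=9 f(9,9)=1
t=10: f(10,0)=132 f(10,2)=165 f(10,4)=110 f(10,6)=44 f(10,8)=10 f(10,10)=1
t=11: f(11,-1)=132 f(11,1)=297 f(11,3)=275 f(11,5)=154 f(11,7)=54 f(11,9)=11 f(11,11)=1
t=12: f(12,0)=429 f(12,2)=572 f(12,4)=429 f(12,6)=208 f(12,8)=65 f(12,10)=12 f(12,12)=1
Σ_s f(12,s) = 1716
P = 1716/4096 = 429/1024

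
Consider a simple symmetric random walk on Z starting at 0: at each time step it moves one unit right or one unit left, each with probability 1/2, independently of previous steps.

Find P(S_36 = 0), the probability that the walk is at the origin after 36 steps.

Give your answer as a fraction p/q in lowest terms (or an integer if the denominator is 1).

To return to 0 after 36 steps: need exactly 18 steps of +1 and 18 of -1.
Favorable paths: C(36,18) = 9075135300
Total paths: 2^36 = 68719476736
P = 9075135300/68719476736 = 2268783825/17179869184

Answer: 2268783825/17179869184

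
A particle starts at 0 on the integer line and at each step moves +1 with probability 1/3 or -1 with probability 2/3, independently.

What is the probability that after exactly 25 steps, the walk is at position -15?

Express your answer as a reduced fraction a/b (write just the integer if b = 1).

To reach position -15 after 25 steps: need 5 steps of +1 and 20 steps of -1.
Number of such sequences: C(25,5) = 53130
Each has probability (1/3)^5 · (2/3)^20 = 1048576/847288609443
P = 53130 · 1048576/847288609443 = 18570280960/282429536481

Answer: 18570280960/282429536481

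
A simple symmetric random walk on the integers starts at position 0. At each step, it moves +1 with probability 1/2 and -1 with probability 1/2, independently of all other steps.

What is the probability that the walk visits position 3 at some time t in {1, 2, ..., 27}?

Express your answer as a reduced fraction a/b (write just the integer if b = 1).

Count via complement. Let g(t,s) = #length-t paths at position s with S_1..S_t all ≠ 3.
g(t,s) = g(t-1,s-1) + g(t-1,s+1) for s ≠ 3; g(t,3) = 0.
t=0: g(0,0)=1
t=1: g(1,-1)=1 g(1,1)=1
t=2: g(2,-2)=1 g(2,0)=2 g(2,2)=1
t=3: g(3,-3)=1 g(3,-1)=3 g(3,1)=3
t=4: g(4,-4)=1 g(4,-2)=4 g(4,0)=6 g(4,2)=3
t=5: g(5,-5)=1 g(5,-3)=5 g(5,-1)=10 g(5,1)=9
t=6: g(6,-6)=1 g(6,-4)=6 g(6,-2)=15 g(6,0)=19 g(6,2)=9
t=7: g(7,-7)=1 g(7,-5)=7 g(7,-3)=21 g(7,-1)=34 g(7,1)=28
t=8: g(8,-8)=1 g(8,-6)=8 g(8,-4)=28 g(8,-2)=55 g(8,0)=62 g(8,2)=28
t=9: g(9,-9)=1 g(9,-7)=9 g(9,-5)=36 g(9,-3)=83 g(9,-1)=117 g(9,1)=90
t=10: g(10,-10)=1 g(10,-8)=10 g(10,-6)=45 g(10,-4)=119 g(10,-2)=200 g(10,0)=207 g(10,2)=90
t=11: g(11,-11)=1 g(11,-9)=11 g(11,-7)=55 g(11,-5)=164 g(11,-3)=319 g(11,-1)=407 g(11,1)=297
t=12: g(12,-12)=1 g(12,-10)=12 g(12,-8)=66 g(12,-6)=219 g(12,-4)=483 g(12,-2)=726 g(12,0)=704 g(12,2)=297
t=13: g(13,-13)=1 g(13,-11)=13 g(13,-9)=78 g(13,-7)=285 g(13,-5)=702 g(13,-3)=1209 g(13,-1)=1430 g(13,1)=1001
t=14: g(14,-14)=1 g(14,-12)=14 g(14,-10)=91 g(14,-8)=363 g(14,-6)=987 g(14,-4)=1911 g(14,-2)=2639 g(14,0)=2431 g(14,2)=1001
t=15: g(15,-15)=1 g(15,-13)=15 g(15,-11)=105 g(15,-9)=454 g(15,-7)=1350 g(15,-5)=2898 g(15,-3)=4550 g(15,-1)=5070 g(15,1)=3432
t=16: g(16,-16)=1 g(16,-14)=16 g(16,-12)=120 g(16,-10)=559 g(16,-8)=1804 g(16,-6)=4248 g(16,-4)=7448 g(16,-2)=9620 g(16,0)=8502 g(16,2)=3432
t=17: g(17,-17)=1 g(17,-15)=17 g(17,-13)=136 g(17,-11)=679 g(17,-9)=2363 g(17,-7)=6052 g(17,-5)=11696 g(17,-3)=17068 g(17,-1)=18122 g(17,1)=11934
t=18: g(18,-18)=1 g(18,-16)=18 g(18,-14)=153 g(18,-12)=815 g(18,-10)=3042 g(18,-8)=8415 g(18,-6)=17748 g(18,-4)=28764 g(18,-2)=35190 g(18,0)=30056 g(18,2)=11934
t=19: g(19,-19)=1 g(19,-17)=19 g(19,-15)=171 g(19,-13)=968 g(19,-11)=3857 g(19,-9)=11457 g(19,-7)=26163 g(19,-5)=46512 g(19,-3)=63954 g(19,-1)=65246 g(19,1)=41990
t=20: g(20,-20)=1 g(20,-18)=20 g(20,-16)=190 g(20,-14)=1139 g(20,-12)=4825 g(20,-10)=15314 g(20,-8)=37620 g(20,-6)=72675 g(20,-4)=110466 g(20,-2)=129200 g(20,0)=107236 g(20,2)=41990
t=21: g(21,-21)=1 g(21,-19)=21 g(21,-17)=210 g(21,-15)=1329 g(21,-13)=5964 g(21,-11)=20139 g(21,-9)=52934 g(21,-7)=110295 g(21,-5)=183141 g(21,-3)=239666 g(21,-1)=236436 g(21,1)=149226
t=22: g(22,-22)=1 g(22,-20)=22 g(22,-18)=231 g(22,-16)=1539 g(22,-14)=7293 g(22,-12)=26103 g(22,-10)=73073 g(22,-8)=163229 g(22,-6)=293436 g(22,-4)=422807 g(22,-2)=476102 g(22,0)=385662 g(22,2)=149226
t=23: g(23,-23)=1 g(23,-21)=23 g(23,-19)=253 g(23,-17)=1770 g(23,-15)=8832 g(23,-13)=33396 g(23,-11)=99176 g(23,-9)=236302 g(23,-7)=456665 g(23,-5)=716243 g(23,-3)=898909 g(23,-1)=861764 g(23,1)=534888
t=24: g(24,-24)=1 g(24,-22)=24 g(24,-20)=276 g(24,-18)=2023 g(24,-16)=10602 g(24,-14)=42228 g(24,-12)=132572 g(24,-10)=335478 g(24,-8)=692967 g(24,-6)=1172908 g(24,-4)=1615152 g(24,-2)=1760673 g(24,0)=1396652 g(24,2)=534888
t=25: g(25,-25)=1 g(25,-23)=25 g(25,-21)=300 g(25,-19)=2299 g(25,-17)=12625 g(25,-15)=52830 g(25,-13)=174800 g(25,-11)=468050 g(25,-9)=1028445 g(25,-7)=1865875 g(25,-5)=2788060 g(25,-3)=3375825 g(25,-1)=3157325 g(25,1)=1931540
t=26: g(26,-26)=1 g(26,-24)=26 g(26,-22)=325 g(26,-20)=2599 g(26,-18)=14924 g(26,-16)=65455 g(26,-14)=227630 g(26,-12)=642850 g(26,-10)=1496495 g(26,-8)=2894320 g(26,-6)=4653935 g(26,-4)=6163885 g(26,-2)=6533150 g(26,0)=5088865 g(26,2)=1931540
t=27: g(27,-27)=1 g(27,-25)=27 g(27,-23)=351 g(27,-21)=2924 g(27,-19)=17523 g(27,-17)=80379 g(27,-15)=293085 g(27,-13)=870480 g(27,-11)=2139345 g(27,-9)=4390815 g(27,-7)=7548255 g(27,-5)=10817820 g(27,-3)=12697035 g(27,-1)=11622015 g(27,1)=7020405
Paths never hitting 3: Σ_s g(27,s) = 57500460
Paths hitting 3: 2^27 - 57500460 = 76717268
P = 76717268/134217728 = 19179317/33554432

Answer: 19179317/33554432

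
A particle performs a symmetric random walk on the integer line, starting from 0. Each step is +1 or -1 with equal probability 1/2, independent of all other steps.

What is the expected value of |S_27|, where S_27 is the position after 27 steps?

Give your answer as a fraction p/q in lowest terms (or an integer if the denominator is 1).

S_27 takes values m ≡ 1 (mod 2) with |m| ≤ 27; P(S_27=m) = C(27,(27+m)/2)/2^27.
Total paths: 2^27 = 134217728
Distribution: P(S=-27)=1/134217728, P(S=-25)=27/134217728, P(S=-23)=351/134217728, P(S=-21)=2925/134217728, P(S=-19)=17550/134217728, P(S=-17)=80730/134217728, P(S=-15)=296010/134217728, P(S=-13)=888030/134217728, P(S=-11)=2220075/134217728, P(S=-9)=4686825/134217728, P(S=-7)=8436285/134217728, P(S=-5)=13037895/134217728, P(S=-3)=17383860/134217728, P(S=-1)=20058300/134217728, P(S=1)=20058300/134217728, P(S=3)=17383860/134217728, P(S=5)=13037895/134217728, P(S=7)=8436285/134217728, P(S=9)=4686825/134217728, P(S=11)=2220075/134217728, P(S=13)=888030/134217728, P(S=15)=296010/134217728, P(S=17)=80730/134217728, P(S=19)=17550/134217728, P(S=21)=2925/134217728, P(S=23)=351/134217728, P(S=25)=27/134217728, P(S=27)=1/134217728
E[|S_27|] = Σ_m |m|·P(S_27=m) = 561632400/134217728 = 35102025/8388608

Answer: 35102025/8388608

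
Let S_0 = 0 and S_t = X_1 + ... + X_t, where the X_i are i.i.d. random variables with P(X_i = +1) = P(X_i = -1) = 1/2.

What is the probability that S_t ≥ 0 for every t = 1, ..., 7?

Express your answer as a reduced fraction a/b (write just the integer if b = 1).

Let f(t,s) = #length-t paths at position s with S_1..S_t all ≥ 0.
f(t,s) = f(t-1,s-1) + f(t-1,s+1) for s ≥ 0; f(t,s) = 0 for s < 0.
t=0: f(0,0)=1
t=1: f(1,1)=1
t=2: f(2,0)=1 f(2,2)=1
t=3: f(3,1)=2 f(3,3)=1
t=4: f(4,0)=2 f(4,2)=3 f(4,4)=1
t=5: f(5,1)=5 f(5,3)=4 f(5,5)=1
t=6: f(6,0)=5 f(6,2)=9 f(6,4)=5 f(6,6)=1
t=7: f(7,1)=14 f(7,3)=14 f(7,5)=6 f(7,7)=1
Σ_s f(7,s) = 35
P = 35/128 = 35/128

Answer: 35/128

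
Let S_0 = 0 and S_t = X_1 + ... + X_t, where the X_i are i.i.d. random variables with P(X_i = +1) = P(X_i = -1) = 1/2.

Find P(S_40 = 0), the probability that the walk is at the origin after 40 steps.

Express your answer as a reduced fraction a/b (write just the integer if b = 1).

Answer: 34461632205/274877906944

Derivation:
To return to 0 after 40 steps: need exactly 20 steps of +1 and 20 of -1.
Favorable paths: C(40,20) = 137846528820
Total paths: 2^40 = 1099511627776
P = 137846528820/1099511627776 = 34461632205/274877906944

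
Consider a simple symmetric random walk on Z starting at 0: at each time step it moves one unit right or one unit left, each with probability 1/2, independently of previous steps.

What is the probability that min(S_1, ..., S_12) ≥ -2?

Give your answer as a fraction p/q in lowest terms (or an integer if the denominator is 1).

Let f(t,s) = #length-t paths at position s with S_1..S_t all ≥ -2.
f(t,s) = f(t-1,s-1) + f(t-1,s+1) for s ≥ -2; f(t,s) = 0 for s < -2.
t=0: f(0,0)=1
t=1: f(1,-1)=1 f(1,1)=1
t=2: f(2,-2)=1 f(2,0)=2 f(2,2)=1
t=3: f(3,-1)=3 f(3,1)=3 f(3,3)=1
t=4: f(4,-2)=3 f(4,0)=6 f(4,2)=4 f(4,4)=1
t=5: f(5,-1)=9 f(5,1)=10 f(5,3)=5 f(5,5)=1
t=6: f(6,-2)=9 f(6,0)=19 f(6,2)=15 f(6,4)=6 f(6,6)=1
t=7: f(7,-1)=28 f(7,1)=34 f(7,3)=21 f(7,5)=7 f(7,7)=1
t=8: f(8,-2)=28 f(8,0)=62 f(8,2)=55 f(8,4)=28 f(8,6)=8 f(8,8)=1
t=9: f(9,-1)=90 f(9,1)=117 f(9,3)=83 f(9,5)=36 f(9,7)=9 f(9,9)=1
t=10: f(10,-2)=90 f(10,0)=207 f(10,2)=200 f(10,4)=119 f(10,6)=45 f(10,8)=10 f(10,10)=1
t=11: f(11,-1)=297 f(11,1)=407 f(11,3)=319 f(11,5)=164 f(11,7)=55 f(11,9)=11 f(11,11)=1
t=12: f(12,-2)=297 f(12,0)=704 f(12,2)=726 f(12,4)=483 f(12,6)=219 f(12,8)=66 f(12,10)=12 f(12,12)=1
Σ_s f(12,s) = 2508
P = 2508/4096 = 627/1024

Answer: 627/1024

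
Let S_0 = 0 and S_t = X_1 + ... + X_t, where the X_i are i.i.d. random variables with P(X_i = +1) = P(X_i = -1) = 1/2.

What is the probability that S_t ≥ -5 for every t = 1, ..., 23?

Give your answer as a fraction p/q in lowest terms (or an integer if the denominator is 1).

Let f(t,s) = #length-t paths at position s with S_1..S_t all ≥ -5.
f(t,s) = f(t-1,s-1) + f(t-1,s+1) for s ≥ -5; f(t,s) = 0 for s < -5.
t=0: f(0,0)=1
t=1: f(1,-1)=1 f(1,1)=1
t=2: f(2,-2)=1 f(2,0)=2 f(2,2)=1
t=3: f(3,-3)=1 f(3,-1)=3 f(3,1)=3 f(3,3)=1
t=4: f(4,-4)=1 f(4,-2)=4 f(4,0)=6 f(4,2)=4 f(4,4)=1
t=5: f(5,-5)=1 f(5,-3)=5 f(5,-1)=10 f(5,1)=10 f(5,3)=5 f(5,5)=1
t=6: f(6,-4)=6 f(6,-2)=15 f(6,0)=20 f(6,2)=15 f(6,4)=6 f(6,6)=1
t=7: f(7,-5)=6 f(7,-3)=21 f(7,-1)=35 f(7,1)=35 f(7,3)=21 f(7,5)=7 f(7,7)=1
t=8: f(8,-4)=27 f(8,-2)=56 f(8,0)=70 f(8,2)=56 f(8,4)=28 f(8,6)=8 f(8,8)=1
t=9: f(9,-5)=27 f(9,-3)=83 f(9,-1)=126 f(9,1)=126 f(9,3)=84 f(9,5)=36 f(9,7)=9 f(9,9)=1
t=10: f(10,-4)=110 f(10,-2)=209 f(10,0)=252 f(10,2)=210 f(10,4)=120 f(10,6)=45 f(10,8)=10 f(10,10)=1
t=11: f(11,-5)=110 f(11,-3)=319 f(11,-1)=461 f(11,1)=462 f(11,3)=330 f(11,5)=165 f(11,7)=55 f(11,9)=11 f(11,11)=1
t=12: f(12,-4)=429 f(12,-2)=780 f(12,0)=923 f(12,2)=792 f(12,4)=495 f(12,6)=220 f(12,8)=66 f(12,10)=12 f(12,12)=1
t=13: f(13,-5)=429 f(13,-3)=1209 f(13,-1)=1703 f(13,1)=1715 f(13,3)=1287 f(13,5)=715 f(13,7)=286 f(13,9)=78 f(13,11)=13 f(13,13)=1
t=14: f(14,-4)=1638 f(14,-2)=2912 f(14,0)=3418 f(14,2)=3002 f(14,4)=2002 f(14,6)=1001 f(14,8)=364 f(14,10)=91 f(14,12)=14 f(14,14)=1
t=15: f(15,-5)=1638 f(15,-3)=4550 f(15,-1)=6330 f(15,1)=6420 f(15,3)=5004 f(15,5)=3003 f(15,7)=1365 f(15,9)=455 f(15,11)=105 f(15,13)=15 f(15,15)=1
t=16: f(16,-4)=6188 f(16,-2)=10880 f(16,0)=12750 f(16,2)=11424 f(16,4)=8007 f(16,6)=4368 f(16,8)=1820 f(16,10)=560 f(16,12)=120 f(16,14)=16 f(16,16)=1
t=17: f(17,-5)=6188 f(17,-3)=17068 f(17,-1)=23630 f(17,1)=24174 f(17,3)=19431 f(17,5)=12375 f(17,7)=6188 f(17,9)=2380 f(17,11)=680 f(17,13)=136 f(17,15)=17 f(17,17)=1
t=18: f(18,-4)=23256 f(18,-2)=40698 f(18,0)=47804 f(18,2)=43605 f(18,4)=31806 f(18,6)=18563 f(18,8)=8568 f(18,10)=3060 f(18,12)=816 f(18,14)=153 f(18,16)=18 f(18,18)=1
t=19: f(19,-5)=23256 f(19,-3)=63954 f(19,-1)=88502 f(19,1)=91409 f(19,3)=75411 f(19,5)=50369 f(19,7)=27131 f(19,9)=11628 f(19,11)=3876 f(19,13)=969 f(19,15)=171 f(19,17)=19 f(19,19)=1
t=20: f(20,-4)=87210 f(20,-2)=152456 f(20,0)=179911 f(20,2)=166820 f(20,4)=125780 f(20,6)=77500 f(20,8)=38759 f(20,10)=15504 f(20,12)=4845 f(20,14)=1140 f(20,16)=190 f(20,18)=20 f(20,20)=1
t=21: f(21,-5)=87210 f(21,-3)=239666 f(21,-1)=332367 f(21,1)=346731 f(21,3)=292600 f(21,5)=203280 f(21,7)=116259 f(21,9)=54263 f(21,11)=20349 f(21,13)=5985 f(21,15)=1330 f(21,17)=210 f(21,19)=21 f(21,21)=1
t=22: f(22,-4)=326876 f(22,-2)=572033 f(22,0)=679098 f(22,2)=639331 f(22,4)=495880 f(22,6)=319539 f(22,8)=170522 f(22,10)=74612 f(22,12)=26334 f(22,14)=7315 f(22,16)=1540 f(22,18)=231 f(22,20)=22 f(22,22)=1
t=23: f(23,-5)=326876 f(23,-3)=898909 f(23,-1)=1251131 f(23,1)=1318429 f(23,3)=1135211 f(23,5)=815419 f(23,7)=490061 f(23,9)=245134 f(23,11)=100946 f(23,13)=33649 f(23,15)=8855 f(23,17)=1771 f(23,19)=253 f(23,21)=23 f(23,23)=1
Σ_s f(23,s) = 6626668
P = 6626668/8388608 = 1656667/2097152

Answer: 1656667/2097152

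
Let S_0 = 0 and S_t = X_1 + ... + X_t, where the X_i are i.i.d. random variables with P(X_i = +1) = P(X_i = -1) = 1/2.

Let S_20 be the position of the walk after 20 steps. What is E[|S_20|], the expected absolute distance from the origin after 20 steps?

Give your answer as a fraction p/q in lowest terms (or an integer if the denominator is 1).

S_20 takes values m ≡ 0 (mod 2) with |m| ≤ 20; P(S_20=m) = C(20,(20+m)/2)/2^20.
Total paths: 2^20 = 1048576
Distribution: P(S=-20)=1/1048576, P(S=-18)=20/1048576, P(S=-16)=190/1048576, P(S=-14)=1140/1048576, P(S=-12)=4845/1048576, P(S=-10)=15504/1048576, P(S=-8)=38760/1048576, P(S=-6)=77520/1048576, P(S=-4)=125970/1048576, P(S=-2)=167960/1048576, P(S=0)=184756/1048576, P(S=2)=167960/1048576, P(S=4)=125970/1048576, P(S=6)=77520/1048576, P(S=8)=38760/1048576, P(S=10)=15504/1048576, P(S=12)=4845/1048576, P(S=14)=1140/1048576, P(S=16)=190/1048576, P(S=18)=20/1048576, P(S=20)=1/1048576
E[|S_20|] = Σ_m |m|·P(S_20=m) = 3695120/1048576 = 230945/65536

Answer: 230945/65536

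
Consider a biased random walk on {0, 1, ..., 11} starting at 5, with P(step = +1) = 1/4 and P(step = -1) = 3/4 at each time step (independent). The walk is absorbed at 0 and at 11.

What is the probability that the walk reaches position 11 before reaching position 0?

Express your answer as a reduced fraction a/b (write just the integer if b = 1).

Biased walk: p = 1/4, q = 3/4, r = q/p = 3
Gambler's ruin: P(hit 11 before 0 | start at 5) = (1 - r^a)/(1 - r^N)
r^5 = 243; r^11 = 177147
P = (1 - 243) / (1 - 177147) = -242 / -177146 = 121/88573

Answer: 121/88573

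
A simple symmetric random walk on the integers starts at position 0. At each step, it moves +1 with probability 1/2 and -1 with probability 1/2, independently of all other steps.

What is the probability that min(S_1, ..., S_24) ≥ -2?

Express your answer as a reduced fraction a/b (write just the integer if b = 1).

Answer: 1924111/4194304

Derivation:
Let f(t,s) = #length-t paths at position s with S_1..S_t all ≥ -2.
f(t,s) = f(t-1,s-1) + f(t-1,s+1) for s ≥ -2; f(t,s) = 0 for s < -2.
t=0: f(0,0)=1
t=1: f(1,-1)=1 f(1,1)=1
t=2: f(2,-2)=1 f(2,0)=2 f(2,2)=1
t=3: f(3,-1)=3 f(3,1)=3 f(3,3)=1
t=4: f(4,-2)=3 f(4,0)=6 f(4,2)=4 f(4,4)=1
t=5: f(5,-1)=9 f(5,1)=10 f(5,3)=5 f(5,5)=1
t=6: f(6,-2)=9 f(6,0)=19 f(6,2)=15 f(6,4)=6 f(6,6)=1
t=7: f(7,-1)=28 f(7,1)=34 f(7,3)=21 f(7,5)=7 f(7,7)=1
t=8: f(8,-2)=28 f(8,0)=62 f(8,2)=55 f(8,4)=28 f(8,6)=8 f(8,8)=1
t=9: f(9,-1)=90 f(9,1)=117 f(9,3)=83 f(9,5)=36 f(9,7)=9 f(9,9)=1
t=10: f(10,-2)=90 f(10,0)=207 f(10,2)=200 f(10,4)=119 f(10,6)=45 f(10,8)=10 f(10,10)=1
t=11: f(11,-1)=297 f(11,1)=407 f(11,3)=319 f(11,5)=164 f(11,7)=55 f(11,9)=11 f(11,11)=1
t=12: f(12,-2)=297 f(12,0)=704 f(12,2)=726 f(12,4)=483 f(12,6)=219 f(12,8)=66 f(12,10)=12 f(12,12)=1
t=13: f(13,-1)=1001 f(13,1)=1430 f(13,3)=1209 f(13,5)=702 f(13,7)=285 f(13,9)=78 f(13,11)=13 f(13,13)=1
t=14: f(14,-2)=1001 f(14,0)=2431 f(14,2)=2639 f(14,4)=1911 f(14,6)=987 f(14,8)=363 f(14,10)=91 f(14,12)=14 f(14,14)=1
t=15: f(15,-1)=3432 f(15,1)=5070 f(15,3)=4550 f(15,5)=2898 f(15,7)=1350 f(15,9)=454 f(15,11)=105 f(15,13)=15 f(15,15)=1
t=16: f(16,-2)=3432 f(16,0)=8502 f(16,2)=9620 f(16,4)=7448 f(16,6)=4248 f(16,8)=1804 f(16,10)=559 f(16,12)=120 f(16,14)=16 f(16,16)=1
t=17: f(17,-1)=11934 f(17,1)=18122 f(17,3)=17068 f(17,5)=11696 f(17,7)=6052 f(17,9)=2363 f(17,11)=679 f(17,13)=136 f(17,15)=17 f(17,17)=1
t=18: f(18,-2)=11934 f(18,0)=30056 f(18,2)=35190 f(18,4)=28764 f(18,6)=17748 f(18,8)=8415 f(18,10)=3042 f(18,12)=815 f(18,14)=153 f(18,16)=18 f(18,18)=1
t=19: f(19,-1)=41990 f(19,1)=65246 f(19,3)=63954 f(19,5)=46512 f(19,7)=26163 f(19,9)=11457 f(19,11)=3857 f(19,13)=968 f(19,15)=171 f(19,17)=19 f(19,19)=1
t=20: f(20,-2)=41990 f(20,0)=107236 f(20,2)=129200 f(20,4)=110466 f(20,6)=72675 f(20,8)=37620 f(20,10)=15314 f(20,12)=4825 f(20,14)=1139 f(20,16)=190 f(20,18)=20 f(20,20)=1
t=21: f(21,-1)=149226 f(21,1)=236436 f(21,3)=239666 f(21,5)=183141 f(21,7)=110295 f(21,9)=52934 f(21,11)=20139 f(21,13)=5964 f(21,15)=1329 f(21,17)=210 f(21,19)=21 f(21,21)=1
t=22: f(22,-2)=149226 f(22,0)=385662 f(22,2)=476102 f(22,4)=422807 f(22,6)=293436 f(22,8)=163229 f(22,10)=73073 f(22,12)=26103 f(22,14)=7293 f(22,16)=1539 f(22,18)=231 f(22,20)=22 f(22,22)=1
t=23: f(23,-1)=534888 f(23,1)=861764 f(23,3)=898909 f(23,5)=716243 f(23,7)=456665 f(23,9)=236302 f(23,11)=99176 f(23,13)=33396 f(23,15)=8832 f(23,17)=1770 f(23,19)=253 f(23,21)=23 f(23,23)=1
t=24: f(24,-2)=534888 f(24,0)=1396652 f(24,2)=1760673 f(24,4)=1615152 f(24,6)=1172908 f(24,8)=692967 f(24,10)=335478 f(24,12)=132572 f(24,14)=42228 f(24,16)=10602 f(24,18)=2023 f(24,20)=276 f(24,22)=24 f(24,24)=1
Σ_s f(24,s) = 7696444
P = 7696444/16777216 = 1924111/4194304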